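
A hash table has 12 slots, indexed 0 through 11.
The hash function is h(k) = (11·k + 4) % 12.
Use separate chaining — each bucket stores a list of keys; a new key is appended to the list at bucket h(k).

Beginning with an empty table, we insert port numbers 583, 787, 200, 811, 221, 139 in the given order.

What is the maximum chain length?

4

Insert 583: h=9, bucket 9 empty → new chain.
Insert 787: h=9, bucket 9 nonempty → append to chain.
Insert 200: h=8, bucket 8 empty → new chain.
Insert 811: h=9, bucket 9 nonempty → append to chain.
Insert 221: h=11, bucket 11 empty → new chain.
Insert 139: h=9, bucket 9 nonempty → append to chain.
Final buckets:
0: ∅
1: ∅
2: ∅
3: ∅
4: ∅
5: ∅
6: ∅
7: ∅
8: 200
9: 583 -> 787 -> 811 -> 139
10: ∅
11: 221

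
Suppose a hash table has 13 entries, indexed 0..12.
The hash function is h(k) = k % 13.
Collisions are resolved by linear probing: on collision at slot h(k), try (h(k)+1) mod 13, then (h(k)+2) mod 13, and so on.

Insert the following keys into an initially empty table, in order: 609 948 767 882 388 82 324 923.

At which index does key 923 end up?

5

609 hashes to 11; slot 11 is free => place at 11.
948 hashes to 12; slot 12 is free => place at 12.
767 hashes to 0; slot 0 is free => place at 0.
882 hashes to 11; 11,12,0 taken => place at 1.
388 hashes to 11; 11,12,0,1 taken => place at 2.
82 hashes to 4; slot 4 is free => place at 4.
324 hashes to 12; 12,0,1,2 taken => place at 3.
923 hashes to 0; 0,1,2,3,4 taken => place at 5.
Table: [767, 882, 388, 324, 82, 923, _, _, _, _, _, 609, 948]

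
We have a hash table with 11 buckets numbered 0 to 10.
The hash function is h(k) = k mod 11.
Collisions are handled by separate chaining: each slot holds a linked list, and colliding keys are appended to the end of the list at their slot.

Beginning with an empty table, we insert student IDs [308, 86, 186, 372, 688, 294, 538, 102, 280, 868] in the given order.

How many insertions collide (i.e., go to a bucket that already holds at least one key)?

308 → bucket 0
86 → bucket 9
186 → bucket 10
372 → bucket 9 (collision)
688 → bucket 6
294 → bucket 8
538 → bucket 10 (collision)
102 → bucket 3
280 → bucket 5
868 → bucket 10 (collision)
Final buckets:
0: 308
1: .
2: .
3: 102
4: .
5: 280
6: 688
7: .
8: 294
9: 86 -> 372
10: 186 -> 538 -> 868

3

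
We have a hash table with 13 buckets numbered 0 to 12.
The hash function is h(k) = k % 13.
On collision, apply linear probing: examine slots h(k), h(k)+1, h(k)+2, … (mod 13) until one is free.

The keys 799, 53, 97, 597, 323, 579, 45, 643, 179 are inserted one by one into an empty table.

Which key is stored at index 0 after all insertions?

179

Insert 799: h=6, slot 6 empty -> index 6.
Insert 53: h=1, slot 1 empty -> index 1.
Insert 97: h=6, slot 6 occupied -> index 7.
Insert 597: h=12, slot 12 empty -> index 12.
Insert 323: h=11, slot 11 empty -> index 11.
Insert 579: h=7, slot 7 occupied -> index 8.
Insert 45: h=6, slots 6,7,8 occupied -> index 9.
Insert 643: h=6, slots 6,7,8,9 occupied -> index 10.
Insert 179: h=10, slots 10,11,12 occupied -> index 0.
Table: [179, 53, -, -, -, -, 799, 97, 579, 45, 643, 323, 597]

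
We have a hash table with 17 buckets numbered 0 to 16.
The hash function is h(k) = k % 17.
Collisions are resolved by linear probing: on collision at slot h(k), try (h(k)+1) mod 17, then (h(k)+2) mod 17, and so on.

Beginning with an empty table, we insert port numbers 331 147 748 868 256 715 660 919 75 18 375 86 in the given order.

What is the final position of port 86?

331 hashes to 8; slot 8 is free → place at 8.
147 hashes to 11; slot 11 is free → place at 11.
748 hashes to 0; slot 0 is free → place at 0.
868 hashes to 1; slot 1 is free → place at 1.
256 hashes to 1; 1 taken → place at 2.
715 hashes to 1; 1,2 taken → place at 3.
660 hashes to 14; slot 14 is free → place at 14.
919 hashes to 1; 1,2,3 taken → place at 4.
75 hashes to 7; slot 7 is free → place at 7.
18 hashes to 1; 1,2,3,4 taken → place at 5.
375 hashes to 1; 1,2,3,4,5 taken → place at 6.
86 hashes to 1; 1,2,3,4,5,6,7,8 taken → place at 9.
Table: [748, 868, 256, 715, 919, 18, 375, 75, 331, 86, —, 147, —, —, 660, —, —]

9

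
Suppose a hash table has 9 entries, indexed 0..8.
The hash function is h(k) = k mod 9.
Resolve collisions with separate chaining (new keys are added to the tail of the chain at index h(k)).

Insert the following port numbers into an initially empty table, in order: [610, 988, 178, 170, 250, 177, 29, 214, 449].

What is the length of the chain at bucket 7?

610 -> bucket 7
988 -> bucket 7 (collision)
178 -> bucket 7 (collision)
170 -> bucket 8
250 -> bucket 7 (collision)
177 -> bucket 6
29 -> bucket 2
214 -> bucket 7 (collision)
449 -> bucket 8 (collision)
Final buckets:
0: -
1: -
2: 29
3: -
4: -
5: -
6: 177
7: 610 -> 988 -> 178 -> 250 -> 214
8: 170 -> 449

5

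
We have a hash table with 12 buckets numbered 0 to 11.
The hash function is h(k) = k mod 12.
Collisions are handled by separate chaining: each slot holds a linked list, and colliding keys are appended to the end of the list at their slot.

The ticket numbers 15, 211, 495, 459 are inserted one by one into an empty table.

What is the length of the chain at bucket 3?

Insert 15: h=3, bucket 3 empty → new chain.
Insert 211: h=7, bucket 7 empty → new chain.
Insert 495: h=3, bucket 3 nonempty → append to chain.
Insert 459: h=3, bucket 3 nonempty → append to chain.
Final buckets:
0: _
1: _
2: _
3: 15 -> 495 -> 459
4: _
5: _
6: _
7: 211
8: _
9: _
10: _
11: _

3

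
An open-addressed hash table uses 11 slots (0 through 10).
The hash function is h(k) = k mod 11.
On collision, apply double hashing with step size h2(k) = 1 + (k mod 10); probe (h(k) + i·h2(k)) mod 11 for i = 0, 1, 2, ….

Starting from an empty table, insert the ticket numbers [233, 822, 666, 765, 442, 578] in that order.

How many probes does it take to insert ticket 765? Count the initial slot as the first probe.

2

Insert 233: h=2, slot 2 empty -> index 2.
Insert 822: h=8, slot 8 empty -> index 8.
Insert 666: h=6, slot 6 empty -> index 6.
Insert 765: h=6, h2=6, slot 6 occupied -> index 1.
Insert 442: h=2, h2=3, slot 2 occupied -> index 5.
Insert 578: h=6, h2=9, slot 6 occupied -> index 4.
Table: [., 765, 233, ., 578, 442, 666, ., 822, ., .]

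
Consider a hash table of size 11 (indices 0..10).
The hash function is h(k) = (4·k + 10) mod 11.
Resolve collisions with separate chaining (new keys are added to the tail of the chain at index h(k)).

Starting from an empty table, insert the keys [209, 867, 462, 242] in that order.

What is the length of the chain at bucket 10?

Insert 209: h=10, bucket 10 empty -> new chain.
Insert 867: h=2, bucket 2 empty -> new chain.
Insert 462: h=10, bucket 10 nonempty -> append to chain.
Insert 242: h=10, bucket 10 nonempty -> append to chain.
Final buckets:
0: -
1: -
2: 867
3: -
4: -
5: -
6: -
7: -
8: -
9: -
10: 209 -> 462 -> 242

3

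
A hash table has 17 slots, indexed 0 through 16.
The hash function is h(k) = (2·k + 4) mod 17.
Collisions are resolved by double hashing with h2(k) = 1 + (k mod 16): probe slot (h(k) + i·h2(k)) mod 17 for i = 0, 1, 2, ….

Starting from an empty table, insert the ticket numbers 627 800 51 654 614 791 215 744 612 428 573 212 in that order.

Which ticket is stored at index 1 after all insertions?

212

627: h=0 → slot 0
800: h=6 → slot 6
51: h=4 → slot 4
654: h=3 → slot 3
614: h=8 → slot 8
791: h=5 → slot 5
215: h=9 → slot 9
744: h=13 → slot 13
612: h=4, h2=5, probe 4,9,14 → slot 14
428: h=10 → slot 10
573: h=11 → slot 11
212: h=3, h2=5, probe 3,8,13,1 → slot 1
Table: [627, 212, —, 654, 51, 791, 800, —, 614, 215, 428, 573, —, 744, 612, —, —]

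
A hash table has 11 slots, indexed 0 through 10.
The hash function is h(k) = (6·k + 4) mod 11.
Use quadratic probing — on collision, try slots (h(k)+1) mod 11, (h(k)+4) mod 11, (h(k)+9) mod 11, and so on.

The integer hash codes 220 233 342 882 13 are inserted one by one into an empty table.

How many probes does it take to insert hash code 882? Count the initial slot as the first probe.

220: h=4 → slot 4
233: h=5 → slot 5
342: h=10 → slot 10
882: h=5, probe 5,6 → slot 6
13: h=5, probe 5,6,9 → slot 9
Table: [_, _, _, _, 220, 233, 882, _, _, 13, 342]

2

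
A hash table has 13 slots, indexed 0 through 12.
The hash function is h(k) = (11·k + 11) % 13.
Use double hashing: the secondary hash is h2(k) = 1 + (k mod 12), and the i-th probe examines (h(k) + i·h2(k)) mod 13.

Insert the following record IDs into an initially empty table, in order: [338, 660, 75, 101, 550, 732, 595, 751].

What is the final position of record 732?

5

Insert 338: h=11, slot 11 empty => index 11.
Insert 660: h=4, slot 4 empty => index 4.
Insert 75: h=4, h2=4, slot 4 occupied => index 8.
Insert 101: h=4, h2=6, slot 4 occupied => index 10.
Insert 550: h=3, slot 3 empty => index 3.
Insert 732: h=3, h2=1, slots 3,4 occupied => index 5.
Insert 595: h=4, h2=8, slot 4 occupied => index 12.
Insert 751: h=4, h2=8, slots 4,12 occupied => index 7.
Table: [-, -, -, 550, 660, 732, -, 751, 75, -, 101, 338, 595]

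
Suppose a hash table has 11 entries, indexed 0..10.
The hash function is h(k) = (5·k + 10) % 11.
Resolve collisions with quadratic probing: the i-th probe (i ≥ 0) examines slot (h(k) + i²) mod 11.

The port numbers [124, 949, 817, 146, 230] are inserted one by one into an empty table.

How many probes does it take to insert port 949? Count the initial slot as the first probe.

2

124 hashes to 3; slot 3 is free -> place at 3.
949 hashes to 3; 3 taken -> place at 4.
817 hashes to 3; 3,4 taken -> place at 7.
146 hashes to 3; 3,4,7 taken -> place at 1.
230 hashes to 5; slot 5 is free -> place at 5.
Table: [-, 146, -, 124, 949, 230, -, 817, -, -, -]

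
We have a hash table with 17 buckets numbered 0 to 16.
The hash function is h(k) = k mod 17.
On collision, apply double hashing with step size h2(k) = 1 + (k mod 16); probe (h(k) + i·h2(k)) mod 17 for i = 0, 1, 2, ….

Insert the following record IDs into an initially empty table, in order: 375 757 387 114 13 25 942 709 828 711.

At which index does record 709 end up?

2

375: h=1 → slot 1
757: h=9 → slot 9
387: h=13 → slot 13
114: h=12 → slot 12
13: h=13, h2=14, probe 13,10 → slot 10
25: h=8 → slot 8
942: h=7 → slot 7
709: h=12, h2=6, probe 12,1,7,13,2 → slot 2
828: h=12, h2=13, probe 12,8,4 → slot 4
711: h=14 → slot 14
Table: [—, 375, 709, —, 828, —, —, 942, 25, 757, 13, —, 114, 387, 711, —, —]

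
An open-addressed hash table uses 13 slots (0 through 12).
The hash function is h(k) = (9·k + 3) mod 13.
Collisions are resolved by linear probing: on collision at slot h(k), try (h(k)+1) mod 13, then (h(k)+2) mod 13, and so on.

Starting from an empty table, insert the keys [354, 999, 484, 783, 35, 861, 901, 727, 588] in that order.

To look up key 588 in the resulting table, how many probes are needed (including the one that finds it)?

7

354: h=4 → slot 4
999: h=11 → slot 11
484: h=4, probe 4,5 → slot 5
783: h=4, probe 4,5,6 → slot 6
35: h=6, probe 6,7 → slot 7
861: h=4, probe 4,5,6,7,8 → slot 8
901: h=0 → slot 0
727: h=7, probe 7,8,9 → slot 9
588: h=4, probe 4,5,6,7,8,9,10 → slot 10
Table: [901, —, —, —, 354, 484, 783, 35, 861, 727, 588, 999, —]
Lookup 588: h=4, probe 4,5,6,7,8,9,10 → found at 10.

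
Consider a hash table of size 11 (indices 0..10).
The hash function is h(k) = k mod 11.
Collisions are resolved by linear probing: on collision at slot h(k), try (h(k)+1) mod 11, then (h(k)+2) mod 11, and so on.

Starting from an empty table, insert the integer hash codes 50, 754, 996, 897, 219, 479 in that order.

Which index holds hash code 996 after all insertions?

50: h=6 -> slot 6
754: h=6, probe 6,7 -> slot 7
996: h=6, probe 6,7,8 -> slot 8
897: h=6, probe 6,7,8,9 -> slot 9
219: h=10 -> slot 10
479: h=6, probe 6,7,8,9,10,0 -> slot 0
Table: [479, —, —, —, —, —, 50, 754, 996, 897, 219]

8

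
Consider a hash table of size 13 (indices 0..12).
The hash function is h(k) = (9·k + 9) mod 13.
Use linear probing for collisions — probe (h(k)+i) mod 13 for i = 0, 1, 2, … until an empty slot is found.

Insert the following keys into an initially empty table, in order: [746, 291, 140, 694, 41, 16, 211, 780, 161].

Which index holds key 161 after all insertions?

746 hashes to 2; slot 2 is free => place at 2.
291 hashes to 2; 2 taken => place at 3.
140 hashes to 8; slot 8 is free => place at 8.
694 hashes to 2; 2,3 taken => place at 4.
41 hashes to 1; slot 1 is free => place at 1.
16 hashes to 10; slot 10 is free => place at 10.
211 hashes to 10; 10 taken => place at 11.
780 hashes to 9; slot 9 is free => place at 9.
161 hashes to 2; 2,3,4 taken => place at 5.
Table: [∅, 41, 746, 291, 694, 161, ∅, ∅, 140, 780, 16, 211, ∅]

5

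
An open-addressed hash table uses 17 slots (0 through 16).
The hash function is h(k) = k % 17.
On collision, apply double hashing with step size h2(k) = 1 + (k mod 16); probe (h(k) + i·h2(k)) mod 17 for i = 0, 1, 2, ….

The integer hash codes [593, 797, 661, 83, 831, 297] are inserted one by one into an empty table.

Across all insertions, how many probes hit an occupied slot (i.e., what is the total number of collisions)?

593 hashes to 15; slot 15 is free -> place at 15.
797 hashes to 15, h2=14; 15 taken -> place at 12.
661 hashes to 15, h2=6; 15 taken -> place at 4.
83 hashes to 15, h2=4; 15 taken -> place at 2.
831 hashes to 15, h2=16; 15 taken -> place at 14.
297 hashes to 8; slot 8 is free -> place at 8.
Table: [—, —, 83, —, 661, —, —, —, 297, —, —, —, 797, —, 831, 593, —]

4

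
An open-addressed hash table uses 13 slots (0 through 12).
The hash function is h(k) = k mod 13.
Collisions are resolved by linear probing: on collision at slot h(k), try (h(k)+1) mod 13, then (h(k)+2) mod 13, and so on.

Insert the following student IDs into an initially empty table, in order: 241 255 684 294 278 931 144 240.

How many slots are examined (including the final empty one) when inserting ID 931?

241 hashes to 7; slot 7 is free -> place at 7.
255 hashes to 8; slot 8 is free -> place at 8.
684 hashes to 8; 8 taken -> place at 9.
294 hashes to 8; 8,9 taken -> place at 10.
278 hashes to 5; slot 5 is free -> place at 5.
931 hashes to 8; 8,9,10 taken -> place at 11.
144 hashes to 1; slot 1 is free -> place at 1.
240 hashes to 6; slot 6 is free -> place at 6.
Table: [., 144, ., ., ., 278, 240, 241, 255, 684, 294, 931, .]

4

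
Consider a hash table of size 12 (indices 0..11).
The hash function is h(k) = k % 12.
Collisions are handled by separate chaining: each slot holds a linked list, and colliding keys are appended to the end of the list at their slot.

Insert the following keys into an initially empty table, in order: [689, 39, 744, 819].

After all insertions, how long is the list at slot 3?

Insert 689: h=5, bucket 5 empty -> new chain.
Insert 39: h=3, bucket 3 empty -> new chain.
Insert 744: h=0, bucket 0 empty -> new chain.
Insert 819: h=3, bucket 3 nonempty -> append to chain.
Final buckets:
0: 744
1: _
2: _
3: 39 -> 819
4: _
5: 689
6: _
7: _
8: _
9: _
10: _
11: _

2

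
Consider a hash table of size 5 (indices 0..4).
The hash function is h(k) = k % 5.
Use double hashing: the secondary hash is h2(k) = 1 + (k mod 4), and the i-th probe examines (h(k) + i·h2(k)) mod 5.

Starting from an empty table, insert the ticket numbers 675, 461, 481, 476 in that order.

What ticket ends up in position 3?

675 hashes to 0; slot 0 is free -> place at 0.
461 hashes to 1; slot 1 is free -> place at 1.
481 hashes to 1, h2=2; 1 taken -> place at 3.
476 hashes to 1, h2=1; 1 taken -> place at 2.
Table: [675, 461, 476, 481, ∅]

481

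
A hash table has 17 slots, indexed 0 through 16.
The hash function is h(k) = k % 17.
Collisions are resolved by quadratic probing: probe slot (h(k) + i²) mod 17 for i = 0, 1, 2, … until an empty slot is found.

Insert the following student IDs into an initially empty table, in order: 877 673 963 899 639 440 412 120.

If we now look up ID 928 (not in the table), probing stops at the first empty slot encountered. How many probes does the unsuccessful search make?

4

877 hashes to 10; slot 10 is free → place at 10.
673 hashes to 10; 10 taken → place at 11.
963 hashes to 11; 11 taken → place at 12.
899 hashes to 15; slot 15 is free → place at 15.
639 hashes to 10; 10,11 taken → place at 14.
440 hashes to 15; 15 taken → place at 16.
412 hashes to 4; slot 4 is free → place at 4.
120 hashes to 1; slot 1 is free → place at 1.
Table: [-, 120, -, -, 412, -, -, -, -, -, 877, 673, 963, -, 639, 899, 440]
Lookup 928: h=10, probe 10,11,14,2 → slot 2 empty, not found.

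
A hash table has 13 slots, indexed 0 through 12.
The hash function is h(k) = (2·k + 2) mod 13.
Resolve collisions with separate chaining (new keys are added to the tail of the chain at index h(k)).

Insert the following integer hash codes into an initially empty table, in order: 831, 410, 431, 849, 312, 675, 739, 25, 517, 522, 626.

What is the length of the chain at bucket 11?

831 → bucket 0
410 → bucket 3
431 → bucket 6
849 → bucket 10
312 → bucket 2
675 → bucket 0 (collision)
739 → bucket 11
25 → bucket 0 (collision)
517 → bucket 9
522 → bucket 6 (collision)
626 → bucket 6 (collision)
Final buckets:
0: 831 -> 675 -> 25
1: _
2: 312
3: 410
4: _
5: _
6: 431 -> 522 -> 626
7: _
8: _
9: 517
10: 849
11: 739
12: _

1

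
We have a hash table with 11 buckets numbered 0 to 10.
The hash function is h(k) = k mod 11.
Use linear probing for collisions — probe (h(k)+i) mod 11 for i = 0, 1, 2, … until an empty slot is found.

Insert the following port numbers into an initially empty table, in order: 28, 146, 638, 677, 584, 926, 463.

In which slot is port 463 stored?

4

28 hashes to 6; slot 6 is free => place at 6.
146 hashes to 3; slot 3 is free => place at 3.
638 hashes to 0; slot 0 is free => place at 0.
677 hashes to 6; 6 taken => place at 7.
584 hashes to 1; slot 1 is free => place at 1.
926 hashes to 2; slot 2 is free => place at 2.
463 hashes to 1; 1,2,3 taken => place at 4.
Table: [638, 584, 926, 146, 463, _, 28, 677, _, _, _]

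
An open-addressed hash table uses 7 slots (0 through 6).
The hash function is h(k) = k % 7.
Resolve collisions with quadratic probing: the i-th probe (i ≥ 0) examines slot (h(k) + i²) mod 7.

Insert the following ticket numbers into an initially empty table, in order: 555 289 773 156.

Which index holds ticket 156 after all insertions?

6

555: h=2 -> slot 2
289: h=2, probe 2,3 -> slot 3
773: h=3, probe 3,4 -> slot 4
156: h=2, probe 2,3,6 -> slot 6
Table: [-, -, 555, 289, 773, -, 156]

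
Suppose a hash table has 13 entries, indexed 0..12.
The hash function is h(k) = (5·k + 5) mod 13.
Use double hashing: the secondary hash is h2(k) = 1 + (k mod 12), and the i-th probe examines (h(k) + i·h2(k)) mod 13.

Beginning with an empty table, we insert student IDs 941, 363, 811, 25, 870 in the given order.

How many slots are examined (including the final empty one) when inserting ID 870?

2

Insert 941: h=4, slot 4 empty -> index 4.
Insert 363: h=0, slot 0 empty -> index 0.
Insert 811: h=4, h2=8, slot 4 occupied -> index 12.
Insert 25: h=0, h2=2, slot 0 occupied -> index 2.
Insert 870: h=0, h2=7, slot 0 occupied -> index 7.
Table: [363, _, 25, _, 941, _, _, 870, _, _, _, _, 811]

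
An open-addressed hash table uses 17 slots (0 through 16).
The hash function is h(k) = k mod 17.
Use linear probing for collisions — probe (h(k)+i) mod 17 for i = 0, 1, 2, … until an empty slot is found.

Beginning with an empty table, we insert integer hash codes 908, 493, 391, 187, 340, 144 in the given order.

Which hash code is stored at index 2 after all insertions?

908 hashes to 7; slot 7 is free -> place at 7.
493 hashes to 0; slot 0 is free -> place at 0.
391 hashes to 0; 0 taken -> place at 1.
187 hashes to 0; 0,1 taken -> place at 2.
340 hashes to 0; 0,1,2 taken -> place at 3.
144 hashes to 8; slot 8 is free -> place at 8.
Table: [493, 391, 187, 340, —, —, —, 908, 144, —, —, —, —, —, —, —, —]

187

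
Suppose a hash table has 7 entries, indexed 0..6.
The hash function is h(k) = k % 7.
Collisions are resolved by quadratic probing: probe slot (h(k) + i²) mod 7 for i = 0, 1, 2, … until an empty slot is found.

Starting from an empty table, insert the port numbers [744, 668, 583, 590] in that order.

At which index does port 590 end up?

4

Insert 744: h=2, slot 2 empty => index 2.
Insert 668: h=3, slot 3 empty => index 3.
Insert 583: h=2, slots 2,3 occupied => index 6.
Insert 590: h=2, slots 2,3,6 occupied => index 4.
Table: [—, —, 744, 668, 590, —, 583]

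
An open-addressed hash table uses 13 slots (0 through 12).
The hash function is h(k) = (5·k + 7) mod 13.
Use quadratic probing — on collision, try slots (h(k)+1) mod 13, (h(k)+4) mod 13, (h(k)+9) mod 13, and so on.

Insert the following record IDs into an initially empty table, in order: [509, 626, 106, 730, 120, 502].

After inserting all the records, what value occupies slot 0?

730

Insert 509: h=4, slot 4 empty → index 4.
Insert 626: h=4, slot 4 occupied → index 5.
Insert 106: h=4, slots 4,5 occupied → index 8.
Insert 730: h=4, slots 4,5,8 occupied → index 0.
Insert 120: h=9, slot 9 empty → index 9.
Insert 502: h=8, slots 8,9 occupied → index 12.
Table: [730, ∅, ∅, ∅, 509, 626, ∅, ∅, 106, 120, ∅, ∅, 502]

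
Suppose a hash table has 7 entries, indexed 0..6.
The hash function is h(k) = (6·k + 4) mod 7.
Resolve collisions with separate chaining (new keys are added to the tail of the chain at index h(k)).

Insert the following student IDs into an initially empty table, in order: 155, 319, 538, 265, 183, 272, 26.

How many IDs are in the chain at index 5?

Insert 155: h=3, bucket 3 empty → new chain.
Insert 319: h=0, bucket 0 empty → new chain.
Insert 538: h=5, bucket 5 empty → new chain.
Insert 265: h=5, bucket 5 nonempty → append to chain.
Insert 183: h=3, bucket 3 nonempty → append to chain.
Insert 272: h=5, bucket 5 nonempty → append to chain.
Insert 26: h=6, bucket 6 empty → new chain.
Final buckets:
0: 319
1: _
2: _
3: 155 -> 183
4: _
5: 538 -> 265 -> 272
6: 26

3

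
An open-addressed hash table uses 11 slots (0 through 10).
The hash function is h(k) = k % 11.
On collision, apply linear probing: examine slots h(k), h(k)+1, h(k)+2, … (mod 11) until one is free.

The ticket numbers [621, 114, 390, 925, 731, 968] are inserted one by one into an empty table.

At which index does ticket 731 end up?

621 hashes to 5; slot 5 is free → place at 5.
114 hashes to 4; slot 4 is free → place at 4.
390 hashes to 5; 5 taken → place at 6.
925 hashes to 1; slot 1 is free → place at 1.
731 hashes to 5; 5,6 taken → place at 7.
968 hashes to 0; slot 0 is free → place at 0.
Table: [968, 925, —, —, 114, 621, 390, 731, —, —, —]

7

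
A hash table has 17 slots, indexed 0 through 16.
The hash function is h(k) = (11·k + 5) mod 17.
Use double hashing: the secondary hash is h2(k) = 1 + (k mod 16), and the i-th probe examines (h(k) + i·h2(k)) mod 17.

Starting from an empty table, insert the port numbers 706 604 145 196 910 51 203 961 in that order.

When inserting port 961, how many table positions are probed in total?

706: h=2 -> slot 2
604: h=2, h2=13, probe 2,15 -> slot 15
145: h=2, h2=2, probe 2,4 -> slot 4
196: h=2, h2=5, probe 2,7 -> slot 7
910: h=2, h2=15, probe 2,0 -> slot 0
51: h=5 -> slot 5
203: h=11 -> slot 11
961: h=2, h2=2, probe 2,4,6 -> slot 6
Table: [910, ∅, 706, ∅, 145, 51, 961, 196, ∅, ∅, ∅, 203, ∅, ∅, ∅, 604, ∅]

3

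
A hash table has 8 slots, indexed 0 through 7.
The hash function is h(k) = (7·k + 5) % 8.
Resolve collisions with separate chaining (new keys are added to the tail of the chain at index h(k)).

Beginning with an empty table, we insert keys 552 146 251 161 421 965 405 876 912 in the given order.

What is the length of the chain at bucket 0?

3

552 → bucket 5
146 → bucket 3
251 → bucket 2
161 → bucket 4
421 → bucket 0
965 → bucket 0 (collision)
405 → bucket 0 (collision)
876 → bucket 1
912 → bucket 5 (collision)
Final buckets:
0: 421 -> 965 -> 405
1: 876
2: 251
3: 146
4: 161
5: 552 -> 912
6: _
7: _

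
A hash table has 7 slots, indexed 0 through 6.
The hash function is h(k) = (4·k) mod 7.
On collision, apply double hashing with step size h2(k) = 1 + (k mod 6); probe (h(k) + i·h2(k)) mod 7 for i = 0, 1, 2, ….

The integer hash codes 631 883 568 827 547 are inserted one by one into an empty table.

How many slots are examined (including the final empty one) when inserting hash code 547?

Insert 631: h=4, slot 4 empty → index 4.
Insert 883: h=4, h2=2, slot 4 occupied → index 6.
Insert 568: h=4, h2=5, slot 4 occupied → index 2.
Insert 827: h=4, h2=6, slot 4 occupied → index 3.
Insert 547: h=4, h2=2, slots 4,6 occupied → index 1.
Table: [_, 547, 568, 827, 631, _, 883]

3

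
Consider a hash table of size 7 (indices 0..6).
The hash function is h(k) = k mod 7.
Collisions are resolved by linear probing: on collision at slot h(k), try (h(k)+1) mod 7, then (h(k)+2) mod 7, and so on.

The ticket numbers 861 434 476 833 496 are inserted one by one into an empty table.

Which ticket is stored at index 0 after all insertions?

861

861: h=0 -> slot 0
434: h=0, probe 0,1 -> slot 1
476: h=0, probe 0,1,2 -> slot 2
833: h=0, probe 0,1,2,3 -> slot 3
496: h=6 -> slot 6
Table: [861, 434, 476, 833, ., ., 496]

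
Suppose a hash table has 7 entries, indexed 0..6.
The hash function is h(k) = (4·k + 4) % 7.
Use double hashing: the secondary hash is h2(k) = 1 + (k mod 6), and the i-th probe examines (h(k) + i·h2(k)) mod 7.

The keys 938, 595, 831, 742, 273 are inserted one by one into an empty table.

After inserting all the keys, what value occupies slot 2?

938: h=4 -> slot 4
595: h=4, h2=2, probe 4,6 -> slot 6
831: h=3 -> slot 3
742: h=4, h2=5, probe 4,2 -> slot 2
273: h=4, h2=4, probe 4,1 -> slot 1
Table: [-, 273, 742, 831, 938, -, 595]

742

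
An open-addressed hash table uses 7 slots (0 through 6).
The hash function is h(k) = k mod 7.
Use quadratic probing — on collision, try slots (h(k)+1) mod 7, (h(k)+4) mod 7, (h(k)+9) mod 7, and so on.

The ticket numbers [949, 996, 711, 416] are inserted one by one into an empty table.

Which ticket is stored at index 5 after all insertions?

949 hashes to 4; slot 4 is free -> place at 4.
996 hashes to 2; slot 2 is free -> place at 2.
711 hashes to 4; 4 taken -> place at 5.
416 hashes to 3; slot 3 is free -> place at 3.
Table: [_, _, 996, 416, 949, 711, _]

711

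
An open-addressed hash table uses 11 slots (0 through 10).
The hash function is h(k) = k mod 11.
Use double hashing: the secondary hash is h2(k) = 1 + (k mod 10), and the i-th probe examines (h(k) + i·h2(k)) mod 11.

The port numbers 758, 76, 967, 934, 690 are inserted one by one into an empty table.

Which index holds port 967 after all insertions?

7

758: h=10 -> slot 10
76: h=10, h2=7, probe 10,6 -> slot 6
967: h=10, h2=8, probe 10,7 -> slot 7
934: h=10, h2=5, probe 10,4 -> slot 4
690: h=8 -> slot 8
Table: [_, _, _, _, 934, _, 76, 967, 690, _, 758]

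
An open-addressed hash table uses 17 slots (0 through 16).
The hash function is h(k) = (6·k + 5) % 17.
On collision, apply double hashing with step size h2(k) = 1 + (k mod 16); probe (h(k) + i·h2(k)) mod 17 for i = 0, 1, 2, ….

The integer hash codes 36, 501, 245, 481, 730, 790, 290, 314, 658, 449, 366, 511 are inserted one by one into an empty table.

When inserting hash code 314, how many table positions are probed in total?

3

36: h=0 => slot 0
501: h=2 => slot 2
245: h=13 => slot 13
481: h=1 => slot 1
730: h=16 => slot 16
790: h=2, h2=7, probe 2,9 => slot 9
290: h=11 => slot 11
314: h=2, h2=11, probe 2,13,7 => slot 7
658: h=9, h2=3, probe 9,12 => slot 12
449: h=13, h2=2, probe 13,15 => slot 15
366: h=8 => slot 8
511: h=11, h2=16, probe 11,10 => slot 10
Table: [36, 481, 501, ., ., ., ., 314, 366, 790, 511, 290, 658, 245, ., 449, 730]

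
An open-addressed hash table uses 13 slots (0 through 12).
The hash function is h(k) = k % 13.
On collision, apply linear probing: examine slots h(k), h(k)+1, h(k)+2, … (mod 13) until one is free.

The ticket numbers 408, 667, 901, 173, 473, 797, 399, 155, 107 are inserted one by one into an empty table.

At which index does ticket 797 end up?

408 hashes to 5; slot 5 is free → place at 5.
667 hashes to 4; slot 4 is free → place at 4.
901 hashes to 4; 4,5 taken → place at 6.
173 hashes to 4; 4,5,6 taken → place at 7.
473 hashes to 5; 5,6,7 taken → place at 8.
797 hashes to 4; 4,5,6,7,8 taken → place at 9.
399 hashes to 9; 9 taken → place at 10.
155 hashes to 12; slot 12 is free → place at 12.
107 hashes to 3; slot 3 is free → place at 3.
Table: [_, _, _, 107, 667, 408, 901, 173, 473, 797, 399, _, 155]

9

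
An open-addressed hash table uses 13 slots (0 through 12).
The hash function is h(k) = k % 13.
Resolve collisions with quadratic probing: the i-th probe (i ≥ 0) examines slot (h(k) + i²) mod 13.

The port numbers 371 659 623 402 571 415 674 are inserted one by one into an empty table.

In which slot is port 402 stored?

0

371 hashes to 7; slot 7 is free -> place at 7.
659 hashes to 9; slot 9 is free -> place at 9.
623 hashes to 12; slot 12 is free -> place at 12.
402 hashes to 12; 12 taken -> place at 0.
571 hashes to 12; 12,0 taken -> place at 3.
415 hashes to 12; 12,0,3 taken -> place at 8.
674 hashes to 11; slot 11 is free -> place at 11.
Table: [402, _, _, 571, _, _, _, 371, 415, 659, _, 674, 623]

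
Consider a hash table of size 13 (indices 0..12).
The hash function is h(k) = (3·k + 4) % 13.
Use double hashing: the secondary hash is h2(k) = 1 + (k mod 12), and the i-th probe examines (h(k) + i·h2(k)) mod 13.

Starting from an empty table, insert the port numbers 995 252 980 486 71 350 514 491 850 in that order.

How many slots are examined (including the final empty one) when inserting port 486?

2

995 hashes to 12; slot 12 is free → place at 12.
252 hashes to 6; slot 6 is free → place at 6.
980 hashes to 6, h2=9; 6 taken → place at 2.
486 hashes to 6, h2=7; 6 taken → place at 0.
71 hashes to 9; slot 9 is free → place at 9.
350 hashes to 1; slot 1 is free → place at 1.
514 hashes to 12, h2=11; 12 taken → place at 10.
491 hashes to 8; slot 8 is free → place at 8.
850 hashes to 6, h2=11; 6 taken → place at 4.
Table: [486, 350, 980, ., 850, ., 252, ., 491, 71, 514, ., 995]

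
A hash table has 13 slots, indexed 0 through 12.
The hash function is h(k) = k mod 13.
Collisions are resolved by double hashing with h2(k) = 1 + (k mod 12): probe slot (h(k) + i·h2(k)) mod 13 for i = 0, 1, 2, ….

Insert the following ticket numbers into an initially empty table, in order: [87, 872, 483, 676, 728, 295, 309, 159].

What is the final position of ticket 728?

Insert 87: h=9, slot 9 empty => index 9.
Insert 872: h=1, slot 1 empty => index 1.
Insert 483: h=2, slot 2 empty => index 2.
Insert 676: h=0, slot 0 empty => index 0.
Insert 728: h=0, h2=9, slots 0,9 occupied => index 5.
Insert 295: h=9, h2=8, slot 9 occupied => index 4.
Insert 309: h=10, slot 10 empty => index 10.
Insert 159: h=3, slot 3 empty => index 3.
Table: [676, 872, 483, 159, 295, 728, —, —, —, 87, 309, —, —]

5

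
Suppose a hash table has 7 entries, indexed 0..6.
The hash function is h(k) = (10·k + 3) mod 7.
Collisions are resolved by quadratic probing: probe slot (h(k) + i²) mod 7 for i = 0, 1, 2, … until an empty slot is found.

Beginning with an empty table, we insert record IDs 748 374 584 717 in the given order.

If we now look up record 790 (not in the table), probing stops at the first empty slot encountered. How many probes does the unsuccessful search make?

2

748 hashes to 0; slot 0 is free → place at 0.
374 hashes to 5; slot 5 is free → place at 5.
584 hashes to 5; 5 taken → place at 6.
717 hashes to 5; 5,6 taken → place at 2.
Table: [748, —, 717, —, —, 374, 584]
Lookup 790: h=0, probe 0,1 → slot 1 empty, not found.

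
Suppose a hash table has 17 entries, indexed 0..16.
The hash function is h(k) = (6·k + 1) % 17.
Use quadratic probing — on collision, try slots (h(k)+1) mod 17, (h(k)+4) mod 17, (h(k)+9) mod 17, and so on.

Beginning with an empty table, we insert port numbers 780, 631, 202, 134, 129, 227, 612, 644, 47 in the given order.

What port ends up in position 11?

129

780 hashes to 6; slot 6 is free → place at 6.
631 hashes to 13; slot 13 is free → place at 13.
202 hashes to 6; 6 taken → place at 7.
134 hashes to 6; 6,7 taken → place at 10.
129 hashes to 10; 10 taken → place at 11.
227 hashes to 3; slot 3 is free → place at 3.
612 hashes to 1; slot 1 is free → place at 1.
644 hashes to 6; 6,7,10 taken → place at 15.
47 hashes to 11; 11 taken → place at 12.
Table: [-, 612, -, 227, -, -, 780, 202, -, -, 134, 129, 47, 631, -, 644, -]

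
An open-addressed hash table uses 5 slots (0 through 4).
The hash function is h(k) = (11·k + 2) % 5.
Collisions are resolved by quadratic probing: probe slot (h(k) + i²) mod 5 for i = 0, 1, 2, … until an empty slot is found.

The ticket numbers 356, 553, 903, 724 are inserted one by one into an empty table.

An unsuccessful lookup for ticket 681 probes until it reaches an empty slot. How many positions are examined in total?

356 hashes to 3; slot 3 is free -> place at 3.
553 hashes to 0; slot 0 is free -> place at 0.
903 hashes to 0; 0 taken -> place at 1.
724 hashes to 1; 1 taken -> place at 2.
Table: [553, 903, 724, 356, _]
Lookup 681: h=3, probe 3,4 → slot 4 empty, not found.

2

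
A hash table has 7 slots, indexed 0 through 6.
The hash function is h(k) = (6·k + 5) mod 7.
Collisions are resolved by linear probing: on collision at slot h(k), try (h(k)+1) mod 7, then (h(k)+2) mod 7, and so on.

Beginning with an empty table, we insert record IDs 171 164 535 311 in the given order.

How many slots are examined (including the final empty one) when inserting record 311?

171 hashes to 2; slot 2 is free => place at 2.
164 hashes to 2; 2 taken => place at 3.
535 hashes to 2; 2,3 taken => place at 4.
311 hashes to 2; 2,3,4 taken => place at 5.
Table: [∅, ∅, 171, 164, 535, 311, ∅]

4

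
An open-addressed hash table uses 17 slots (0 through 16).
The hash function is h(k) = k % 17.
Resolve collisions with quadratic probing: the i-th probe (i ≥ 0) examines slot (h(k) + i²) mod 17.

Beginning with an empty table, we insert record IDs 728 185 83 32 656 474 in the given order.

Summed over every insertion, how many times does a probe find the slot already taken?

728: h=14 -> slot 14
185: h=15 -> slot 15
83: h=15, probe 15,16 -> slot 16
32: h=15, probe 15,16,2 -> slot 2
656: h=10 -> slot 10
474: h=15, probe 15,16,2,7 -> slot 7
Table: [_, _, 32, _, _, _, _, 474, _, _, 656, _, _, _, 728, 185, 83]

6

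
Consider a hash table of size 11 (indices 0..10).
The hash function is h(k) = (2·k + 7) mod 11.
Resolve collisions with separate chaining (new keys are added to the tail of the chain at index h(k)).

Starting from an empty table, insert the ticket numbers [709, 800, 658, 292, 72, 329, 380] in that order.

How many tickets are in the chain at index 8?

709 -> bucket 6
800 -> bucket 1
658 -> bucket 3
292 -> bucket 8
72 -> bucket 8 (collision)
329 -> bucket 5
380 -> bucket 8 (collision)
Final buckets:
0: -
1: 800
2: -
3: 658
4: -
5: 329
6: 709
7: -
8: 292 -> 72 -> 380
9: -
10: -

3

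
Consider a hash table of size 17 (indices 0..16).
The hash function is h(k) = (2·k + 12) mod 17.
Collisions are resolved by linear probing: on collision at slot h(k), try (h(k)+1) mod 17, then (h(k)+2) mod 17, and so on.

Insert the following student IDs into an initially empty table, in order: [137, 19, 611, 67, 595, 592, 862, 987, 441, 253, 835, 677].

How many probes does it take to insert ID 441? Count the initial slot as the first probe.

Insert 137: h=14, slot 14 empty -> index 14.
Insert 19: h=16, slot 16 empty -> index 16.
Insert 611: h=10, slot 10 empty -> index 10.
Insert 67: h=10, slot 10 occupied -> index 11.
Insert 595: h=12, slot 12 empty -> index 12.
Insert 592: h=6, slot 6 empty -> index 6.
Insert 862: h=2, slot 2 empty -> index 2.
Insert 987: h=14, slot 14 occupied -> index 15.
Insert 441: h=10, slots 10,11,12 occupied -> index 13.
Insert 253: h=8, slot 8 empty -> index 8.
Insert 835: h=16, slot 16 occupied -> index 0.
Insert 677: h=6, slot 6 occupied -> index 7.
Table: [835, _, 862, _, _, _, 592, 677, 253, _, 611, 67, 595, 441, 137, 987, 19]

4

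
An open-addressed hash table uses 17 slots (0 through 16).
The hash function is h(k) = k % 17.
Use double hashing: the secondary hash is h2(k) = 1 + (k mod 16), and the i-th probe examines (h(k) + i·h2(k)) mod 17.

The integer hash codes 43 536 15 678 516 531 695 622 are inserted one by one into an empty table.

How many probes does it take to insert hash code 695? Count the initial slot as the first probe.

43 hashes to 9; slot 9 is free => place at 9.
536 hashes to 9, h2=9; 9 taken => place at 1.
15 hashes to 15; slot 15 is free => place at 15.
678 hashes to 15, h2=7; 15 taken => place at 5.
516 hashes to 6; slot 6 is free => place at 6.
531 hashes to 4; slot 4 is free => place at 4.
695 hashes to 15, h2=8; 15,6 taken => place at 14.
622 hashes to 10; slot 10 is free => place at 10.
Table: [., 536, ., ., 531, 678, 516, ., ., 43, 622, ., ., ., 695, 15, .]

3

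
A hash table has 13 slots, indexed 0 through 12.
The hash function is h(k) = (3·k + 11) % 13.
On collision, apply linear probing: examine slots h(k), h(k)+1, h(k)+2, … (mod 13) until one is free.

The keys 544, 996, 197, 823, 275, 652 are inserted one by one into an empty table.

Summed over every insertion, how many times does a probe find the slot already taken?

544: h=5 => slot 5
996: h=9 => slot 9
197: h=4 => slot 4
823: h=10 => slot 10
275: h=4, probe 4,5,6 => slot 6
652: h=4, probe 4,5,6,7 => slot 7
Table: [., ., ., ., 197, 544, 275, 652, ., 996, 823, ., .]

5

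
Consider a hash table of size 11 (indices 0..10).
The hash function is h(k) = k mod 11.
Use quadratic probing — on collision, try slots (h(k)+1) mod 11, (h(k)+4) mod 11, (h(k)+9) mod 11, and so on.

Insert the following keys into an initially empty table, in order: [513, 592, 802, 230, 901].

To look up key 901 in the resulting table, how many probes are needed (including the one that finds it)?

3

513 hashes to 7; slot 7 is free -> place at 7.
592 hashes to 9; slot 9 is free -> place at 9.
802 hashes to 10; slot 10 is free -> place at 10.
230 hashes to 10; 10 taken -> place at 0.
901 hashes to 10; 10,0 taken -> place at 3.
Table: [230, ∅, ∅, 901, ∅, ∅, ∅, 513, ∅, 592, 802]
Lookup 901: h=10, probe 10,0,3 → found at 3.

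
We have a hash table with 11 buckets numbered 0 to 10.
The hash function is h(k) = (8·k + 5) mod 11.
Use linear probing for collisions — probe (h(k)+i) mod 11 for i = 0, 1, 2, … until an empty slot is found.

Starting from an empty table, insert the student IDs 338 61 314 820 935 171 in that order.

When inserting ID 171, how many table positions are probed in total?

4

Insert 338: h=3, slot 3 empty → index 3.
Insert 61: h=9, slot 9 empty → index 9.
Insert 314: h=9, slot 9 occupied → index 10.
Insert 820: h=9, slots 9,10 occupied → index 0.
Insert 935: h=5, slot 5 empty → index 5.
Insert 171: h=9, slots 9,10,0 occupied → index 1.
Table: [820, 171, _, 338, _, 935, _, _, _, 61, 314]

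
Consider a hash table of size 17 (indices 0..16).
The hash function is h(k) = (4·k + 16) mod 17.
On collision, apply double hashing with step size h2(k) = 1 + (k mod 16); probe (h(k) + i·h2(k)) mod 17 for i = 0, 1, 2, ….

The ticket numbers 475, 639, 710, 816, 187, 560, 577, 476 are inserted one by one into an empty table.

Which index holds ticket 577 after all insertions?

Insert 475: h=12, slot 12 empty => index 12.
Insert 639: h=5, slot 5 empty => index 5.
Insert 710: h=0, slot 0 empty => index 0.
Insert 816: h=16, slot 16 empty => index 16.
Insert 187: h=16, h2=12, slot 16 occupied => index 11.
Insert 560: h=12, h2=1, slot 12 occupied => index 13.
Insert 577: h=12, h2=2, slot 12 occupied => index 14.
Insert 476: h=16, h2=13, slots 16,12 occupied => index 8.
Table: [710, _, _, _, _, 639, _, _, 476, _, _, 187, 475, 560, 577, _, 816]

14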